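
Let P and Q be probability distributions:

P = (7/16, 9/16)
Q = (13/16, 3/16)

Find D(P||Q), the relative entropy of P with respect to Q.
D(P||Q) = Σ P(i) log₂(P(i)/Q(i))
  i=0: (7/16) × log₂((7/16)/(13/16)) = (7/16) × log₂(7/13) = -0.3907
  i=1: (9/16) × log₂((9/16)/(3/16)) = (9/16) × log₂(3) = 0.8915
D(P||Q) = -0.3907 + 0.8915
  = 0.5008 bits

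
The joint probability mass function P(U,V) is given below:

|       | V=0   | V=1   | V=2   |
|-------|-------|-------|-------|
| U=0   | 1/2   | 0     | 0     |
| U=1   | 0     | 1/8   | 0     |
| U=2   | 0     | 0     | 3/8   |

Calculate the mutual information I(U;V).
Marginal P(U) (row sums):
  P(U=0) = 1/2 + 0 + 0 = 1/2
  P(U=1) = 0 + 1/8 + 0 = 1/8
  P(U=2) = 0 + 0 + 3/8 = 3/8
Marginal P(V) (column sums):
  P(V=0) = 1/2 + 0 + 0 = 1/2
  P(V=1) = 0 + 1/8 + 0 = 1/8
  P(V=2) = 0 + 0 + 3/8 = 3/8

H(U) = -[(1/2)·log₂(1/2) + (1/8)·log₂(1/8) + (3/8)·log₂(3/8)]
  = 0.5000 + 0.3750 + 0.5306
  = 1.4056 bits
H(V) = -[(1/2)·log₂(1/2) + (1/8)·log₂(1/8) + (3/8)·log₂(3/8)]
  = 0.5000 + 0.3750 + 0.5306
  = 1.4056 bits
H(U,V) = -[(1/2)·log₂(1/2) + (1/8)·log₂(1/8) + (3/8)·log₂(3/8)]
  = 0.5000 + 0.3750 + 0.5306
  = 1.4056 bits

I(U;V) = H(U) + H(V) - H(U,V)
  = 1.4056 + 1.4056 - 1.4056
  = 1.4056 bits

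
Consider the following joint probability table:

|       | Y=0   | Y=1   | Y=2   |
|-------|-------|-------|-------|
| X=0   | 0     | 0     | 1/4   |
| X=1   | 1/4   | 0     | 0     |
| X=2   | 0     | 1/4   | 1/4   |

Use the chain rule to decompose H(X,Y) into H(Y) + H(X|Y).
By the chain rule: H(X,Y) = H(Y) + H(X|Y)

Marginal P(Y) (column sums):
  P(Y=0) = 0 + 1/4 + 0 = 1/4
  P(Y=1) = 0 + 0 + 1/4 = 1/4
  P(Y=2) = 1/4 + 0 + 1/4 = 1/2
H(Y) = -[(1/4)·log₂(1/4) + (1/4)·log₂(1/4) + (1/2)·log₂(1/2)]
  = 0.5000 + 0.5000 + 0.5000
  = 1.5000 bits
H(X|Y) = -Σ P(X,Y)·log₂ P(X|Y), where P(X|Y) = P(X,Y) / P(Y)
  (cells with P(X,Y) = 0 contribute 0)
  (X=0,Y=2): P(X|Y) = (1/4)/(1/2) = 1/2;  -(1/4)·log₂(1/2) = 0.2500
  (X=1,Y=0): P(X|Y) = (1/4)/(1/4) = 1;  -(1/4)·log₂(1) = 0.0000
  (X=2,Y=1): P(X|Y) = (1/4)/(1/4) = 1;  -(1/4)·log₂(1) = 0.0000
  (X=2,Y=2): P(X|Y) = (1/4)/(1/2) = 1/2;  -(1/4)·log₂(1/2) = 0.2500
H(X|Y) = 0.2500 + 0.0000 + 0.0000 + 0.2500
  = 0.5000 bits

H(X,Y) = H(Y) + H(X|Y) = 1.5000 + 0.5000 = 2.0000 bits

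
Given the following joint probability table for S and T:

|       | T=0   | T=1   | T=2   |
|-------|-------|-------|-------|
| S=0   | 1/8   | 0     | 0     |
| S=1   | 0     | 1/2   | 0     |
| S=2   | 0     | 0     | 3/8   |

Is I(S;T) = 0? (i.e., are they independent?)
Marginal P(S) (row sums):
  P(S=0) = 1/8 + 0 + 0 = 1/8
  P(S=1) = 0 + 1/2 + 0 = 1/2
  P(S=2) = 0 + 0 + 3/8 = 3/8
Marginal P(T) (column sums):
  P(T=0) = 1/8 + 0 + 0 = 1/8
  P(T=1) = 0 + 1/2 + 0 = 1/2
  P(T=2) = 0 + 0 + 3/8 = 3/8

S and T are independent iff P(S=i,T=j) = P(S=i)·P(T=j) for every cell.
  P(S=0)·P(T=0) = 1/8 × 1/8 = 1/64, but P(S=0,T=0) = 1/8 ✗

No, S and T are not independent. Quantitatively, I(S;T) > 0:

H(S) = -[(1/8)·log₂(1/8) + (1/2)·log₂(1/2) + (3/8)·log₂(3/8)]
  = 0.3750 + 0.5000 + 0.5306
  = 1.4056 bits
H(T) = -[(1/8)·log₂(1/8) + (1/2)·log₂(1/2) + (3/8)·log₂(3/8)]
  = 0.3750 + 0.5000 + 0.5306
  = 1.4056 bits
H(S,T) = -[(1/8)·log₂(1/8) + (1/2)·log₂(1/2) + (3/8)·log₂(3/8)]
  = 0.3750 + 0.5000 + 0.5306
  = 1.4056 bits
I(S;T) = H(S) + H(T) - H(S,T) = 1.4056 + 1.4056 - 1.4056 = 1.4056 bits > 0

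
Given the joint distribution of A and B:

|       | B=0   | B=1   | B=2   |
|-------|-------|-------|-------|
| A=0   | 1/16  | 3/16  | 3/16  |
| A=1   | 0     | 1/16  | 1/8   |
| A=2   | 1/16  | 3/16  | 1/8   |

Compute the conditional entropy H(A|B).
Marginal P(B) (column sums):
  P(B=0) = 1/16 + 0 + 1/16 = 1/8
  P(B=1) = 3/16 + 1/16 + 3/16 = 7/16
  P(B=2) = 3/16 + 1/8 + 1/8 = 7/16

H(A|B) = -Σ P(A,B)·log₂ P(A|B), where P(A|B) = P(A,B) / P(B)
  (cells with P(A,B) = 0 contribute 0)
  (A=0,B=0): P(A|B) = (1/16)/(1/8) = 1/2;  -(1/16)·log₂(1/2) = 0.0625
  (A=0,B=1): P(A|B) = (3/16)/(7/16) = 3/7;  -(3/16)·log₂(3/7) = 0.2292
  (A=0,B=2): P(A|B) = (3/16)/(7/16) = 3/7;  -(3/16)·log₂(3/7) = 0.2292
  (A=1,B=1): P(A|B) = (1/16)/(7/16) = 1/7;  -(1/16)·log₂(1/7) = 0.1755
  (A=1,B=2): P(A|B) = (1/8)/(7/16) = 2/7;  -(1/8)·log₂(2/7) = 0.2259
  (A=2,B=0): P(A|B) = (1/16)/(1/8) = 1/2;  -(1/16)·log₂(1/2) = 0.0625
  (A=2,B=1): P(A|B) = (3/16)/(7/16) = 3/7;  -(3/16)·log₂(3/7) = 0.2292
  (A=2,B=2): P(A|B) = (1/8)/(7/16) = 2/7;  -(1/8)·log₂(2/7) = 0.2259
H(A|B) = 0.0625 + 0.2292 + 0.2292 + 0.1755 + 0.2259 + 0.0625 + 0.2292 + 0.2259
  = 1.4399 bits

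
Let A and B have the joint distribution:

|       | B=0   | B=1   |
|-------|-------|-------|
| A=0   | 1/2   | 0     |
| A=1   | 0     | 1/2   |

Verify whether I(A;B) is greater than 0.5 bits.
Marginal P(A) (row sums):
  P(A=0) = 1/2 + 0 = 1/2
  P(A=1) = 0 + 1/2 = 1/2
Marginal P(B) (column sums):
  P(B=0) = 1/2 + 0 = 1/2
  P(B=1) = 0 + 1/2 = 1/2

H(A) = -[(1/2)·log₂(1/2) + (1/2)·log₂(1/2)]
  = 0.5000 + 0.5000
  = 1.0000 bits
H(B) = -[(1/2)·log₂(1/2) + (1/2)·log₂(1/2)]
  = 0.5000 + 0.5000
  = 1.0000 bits
H(A,B) = -[(1/2)·log₂(1/2) + (1/2)·log₂(1/2)]
  = 0.5000 + 0.5000
  = 1.0000 bits

I(A;B) = H(A) + H(B) - H(A,B)
  = 1.0000 + 1.0000 - 1.0000
  = 1.0000 bits

Yes. I(A;B) = 1.0000 bits, which is > 0.5 bits.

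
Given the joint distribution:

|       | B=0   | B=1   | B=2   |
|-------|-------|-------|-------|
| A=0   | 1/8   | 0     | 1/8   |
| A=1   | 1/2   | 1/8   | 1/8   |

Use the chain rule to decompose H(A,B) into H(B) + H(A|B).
By the chain rule: H(A,B) = H(B) + H(A|B)

Marginal P(B) (column sums):
  P(B=0) = 1/8 + 1/2 = 5/8
  P(B=1) = 0 + 1/8 = 1/8
  P(B=2) = 1/8 + 1/8 = 1/4
H(B) = -[(5/8)·log₂(5/8) + (1/8)·log₂(1/8) + (1/4)·log₂(1/4)]
  = 0.4238 + 0.3750 + 0.5000
  = 1.2988 bits
H(A|B) = -Σ P(A,B)·log₂ P(A|B), where P(A|B) = P(A,B) / P(B)
  (cells with P(A,B) = 0 contribute 0)
  (A=0,B=0): P(A|B) = (1/8)/(5/8) = 1/5;  -(1/8)·log₂(1/5) = 0.2902
  (A=0,B=2): P(A|B) = (1/8)/(1/4) = 1/2;  -(1/8)·log₂(1/2) = 0.1250
  (A=1,B=0): P(A|B) = (1/2)/(5/8) = 4/5;  -(1/2)·log₂(4/5) = 0.1610
  (A=1,B=1): P(A|B) = (1/8)/(1/8) = 1;  -(1/8)·log₂(1) = 0.0000
  (A=1,B=2): P(A|B) = (1/8)/(1/4) = 1/2;  -(1/8)·log₂(1/2) = 0.1250
H(A|B) = 0.2902 + 0.1250 + 0.1610 + 0.0000 + 0.1250
  = 0.7012 bits

H(A,B) = H(B) + H(A|B) = 1.2988 + 0.7012 = 2.0000 bits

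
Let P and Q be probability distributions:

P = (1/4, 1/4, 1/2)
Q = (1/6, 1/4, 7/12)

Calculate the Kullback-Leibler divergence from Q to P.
D(P||Q) = Σ P(i) log₂(P(i)/Q(i))
  i=0: (1/4) × log₂((1/4)/(1/6)) = (1/4) × log₂(3/2) = 0.1462
  i=1: (1/4) × log₂((1/4)/(1/4)) = (1/4) × log₂(1) = 0.0000
  i=2: (1/2) × log₂((1/2)/(7/12)) = (1/2) × log₂(6/7) = -0.1112
D(P||Q) = 0.1462 + 0.0000 - 0.1112
  = 0.0350 bits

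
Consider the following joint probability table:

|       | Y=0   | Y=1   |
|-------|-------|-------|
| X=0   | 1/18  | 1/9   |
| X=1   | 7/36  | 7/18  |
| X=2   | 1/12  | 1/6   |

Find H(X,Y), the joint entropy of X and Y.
H(X,Y) = -Σ P(X,Y) log₂ P(X,Y), summed over the non-zero cells:
H(X,Y) = -[(1/18)·log₂(1/18) + (1/9)·log₂(1/9) + (7/36)·log₂(7/36) + (7/18)·log₂(7/18) + (1/12)·log₂(1/12) + (1/6)·log₂(1/6)]
  = 0.2317 + 0.3522 + 0.4594 + 0.5299 + 0.2987 + 0.4308
  = 2.3027 bits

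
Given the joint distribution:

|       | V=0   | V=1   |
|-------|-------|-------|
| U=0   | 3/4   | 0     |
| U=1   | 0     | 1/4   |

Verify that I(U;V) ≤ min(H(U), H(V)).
Marginal P(U) (row sums):
  P(U=0) = 3/4 + 0 = 3/4
  P(U=1) = 0 + 1/4 = 1/4
Marginal P(V) (column sums):
  P(V=0) = 3/4 + 0 = 3/4
  P(V=1) = 0 + 1/4 = 1/4

H(U) = -[(3/4)·log₂(3/4) + (1/4)·log₂(1/4)]
  = 0.3113 + 0.5000
  = 0.8113 bits
H(V) = -[(3/4)·log₂(3/4) + (1/4)·log₂(1/4)]
  = 0.3113 + 0.5000
  = 0.8113 bits
H(U,V) = -[(3/4)·log₂(3/4) + (1/4)·log₂(1/4)]
  = 0.3113 + 0.5000
  = 0.8113 bits

I(U;V) = H(U) + H(V) - H(U,V)
  = 0.8113 + 0.8113 - 0.8113
  = 0.8113 bits

min(H(U), H(V)) = min(0.8113, 0.8113) = 0.8113 bits
Since 0.8113 ≤ 0.8113, the bound is satisfied ✓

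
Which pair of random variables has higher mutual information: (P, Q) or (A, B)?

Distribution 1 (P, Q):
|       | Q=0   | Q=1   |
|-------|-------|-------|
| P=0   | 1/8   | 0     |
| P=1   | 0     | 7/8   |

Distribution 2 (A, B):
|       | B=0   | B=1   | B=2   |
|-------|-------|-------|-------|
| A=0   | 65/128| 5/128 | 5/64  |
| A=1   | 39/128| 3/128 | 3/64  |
Distribution 1 (P, Q):
Marginal P(P) (row sums):
  P(P=0) = 1/8 + 0 = 1/8
  P(P=1) = 0 + 7/8 = 7/8
Marginal P(Q) (column sums):
  P(Q=0) = 1/8 + 0 = 1/8
  P(Q=1) = 0 + 7/8 = 7/8

H(P) = -[(1/8)·log₂(1/8) + (7/8)·log₂(7/8)]
  = 0.3750 + 0.1686
  = 0.5436 bits
H(Q) = -[(1/8)·log₂(1/8) + (7/8)·log₂(7/8)]
  = 0.3750 + 0.1686
  = 0.5436 bits
H(P,Q) = -[(1/8)·log₂(1/8) + (7/8)·log₂(7/8)]
  = 0.3750 + 0.1686
  = 0.5436 bits

I(P;Q) = H(P) + H(Q) - H(P,Q)
  = 0.5436 + 0.5436 - 0.5436
  = 0.5436 bits

Distribution 2 (A, B):
Marginal P(A) (row sums):
  P(A=0) = 65/128 + 5/128 + 5/64 = 5/8
  P(A=1) = 39/128 + 3/128 + 3/64 = 3/8
Marginal P(B) (column sums):
  P(B=0) = 65/128 + 39/128 = 13/16
  P(B=1) = 5/128 + 3/128 = 1/16
  P(B=2) = 5/64 + 3/64 = 1/8

H(A) = -[(5/8)·log₂(5/8) + (3/8)·log₂(3/8)]
  = 0.4238 + 0.5306
  = 0.9544 bits
H(B) = -[(13/16)·log₂(13/16) + (1/16)·log₂(1/16) + (1/8)·log₂(1/8)]
  = 0.2434 + 0.2500 + 0.3750
  = 0.8684 bits
H(A,B) = -[(65/128)·log₂(65/128) + (5/128)·log₂(5/128) + (5/64)·log₂(5/64) + (39/128)·log₂(39/128) + (3/128)·log₂(3/128) + (3/64)·log₂(3/64)]
  = 0.4965 + 0.1827 + 0.2873 + 0.5224 + 0.1269 + 0.2070
  = 1.8228 bits

I(A;B) = H(A) + H(B) - H(A,B)
  = 0.9544 + 0.8684 - 1.8228
  = 0.0000 bits

I(P;Q) = 0.5436 bits > I(A;B) = 0.0000 bits, so (P, Q) has the higher mutual information (stronger dependence).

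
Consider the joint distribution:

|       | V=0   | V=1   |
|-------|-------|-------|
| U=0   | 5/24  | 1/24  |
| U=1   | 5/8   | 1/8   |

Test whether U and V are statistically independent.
Marginal P(U) (row sums):
  P(U=0) = 5/24 + 1/24 = 1/4
  P(U=1) = 5/8 + 1/8 = 3/4
Marginal P(V) (column sums):
  P(V=0) = 5/24 + 5/8 = 5/6
  P(V=1) = 1/24 + 1/8 = 1/6

U and V are independent iff P(U=i,V=j) = P(U=i)·P(V=j) for every cell.
  P(U=0)·P(V=0) = 1/4 × 5/6 = 5/24 = P(U=0,V=0) ✓
  P(U=0)·P(V=1) = 1/4 × 1/6 = 1/24 = P(U=0,V=1) ✓
  P(U=1)·P(V=0) = 3/4 × 5/6 = 5/8 = P(U=1,V=0) ✓
  P(U=1)·P(V=1) = 3/4 × 1/6 = 1/8 = P(U=1,V=1) ✓

Yes, U and V are independent: every cell factors, so I(U;V) = 0 bits.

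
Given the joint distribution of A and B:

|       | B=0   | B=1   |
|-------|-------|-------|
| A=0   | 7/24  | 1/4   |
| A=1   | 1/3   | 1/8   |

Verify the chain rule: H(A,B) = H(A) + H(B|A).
Left side:
H(A,B) = -[(7/24)·log₂(7/24) + (1/4)·log₂(1/4) + (1/3)·log₂(1/3) + (1/8)·log₂(1/8)]
  = 0.5185 + 0.5000 + 0.5283 + 0.3750
  = 1.9218 bits

Right side:
Marginal P(A) (row sums):
  P(A=0) = 7/24 + 1/4 = 13/24
  P(A=1) = 1/3 + 1/8 = 11/24
H(A) = -[(13/24)·log₂(13/24) + (11/24)·log₂(11/24)]
  = 0.4791 + 0.5159
  = 0.9950 bits
H(B|A) = -Σ P(A,B)·log₂ P(B|A), where P(B|A) = P(A,B) / P(A)
  (A=0,B=0): P(B|A) = (7/24)/(13/24) = 7/13;  -(7/24)·log₂(7/13) = 0.2605
  (A=0,B=1): P(B|A) = (1/4)/(13/24) = 6/13;  -(1/4)·log₂(6/13) = 0.2789
  (A=1,B=0): P(B|A) = (1/3)/(11/24) = 8/11;  -(1/3)·log₂(8/11) = 0.1531
  (A=1,B=1): P(B|A) = (1/8)/(11/24) = 3/11;  -(1/8)·log₂(3/11) = 0.2343
H(B|A) = 0.2605 + 0.2789 + 0.1531 + 0.2343
  = 0.9268 bits
H(A) + H(B|A) = 0.9950 + 0.9268 = 1.9218 bits

Both sides equal 1.9218 bits, so the chain rule holds ✓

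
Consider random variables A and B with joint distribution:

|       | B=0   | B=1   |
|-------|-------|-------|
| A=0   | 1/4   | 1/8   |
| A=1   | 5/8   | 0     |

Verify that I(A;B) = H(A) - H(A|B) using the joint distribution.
Left side, from I(A;B) = H(A) + H(B) - H(A,B):
Marginal P(A) (row sums):
  P(A=0) = 1/4 + 1/8 = 3/8
  P(A=1) = 5/8 + 0 = 5/8
Marginal P(B) (column sums):
  P(B=0) = 1/4 + 5/8 = 7/8
  P(B=1) = 1/8 + 0 = 1/8

H(A) = -[(3/8)·log₂(3/8) + (5/8)·log₂(5/8)]
  = 0.5306 + 0.4238
  = 0.9544 bits
H(B) = -[(7/8)·log₂(7/8) + (1/8)·log₂(1/8)]
  = 0.1686 + 0.3750
  = 0.5436 bits
H(A,B) = -[(1/4)·log₂(1/4) + (1/8)·log₂(1/8) + (5/8)·log₂(5/8)]
  = 0.5000 + 0.3750 + 0.4238
  = 1.2988 bits

I(A;B) = H(A) + H(B) - H(A,B)
  = 0.9544 + 0.5436 - 1.2988
  = 0.1992 bits

Right side, with H(A|B) computed directly from the conditional probabilities:
H(A|B) = -Σ P(A,B)·log₂ P(A|B), where P(A|B) = P(A,B) / P(B)
  (cells with P(A,B) = 0 contribute 0)
  (A=0,B=0): P(A|B) = (1/4)/(7/8) = 2/7;  -(1/4)·log₂(2/7) = 0.4518
  (A=0,B=1): P(A|B) = (1/8)/(1/8) = 1;  -(1/8)·log₂(1) = 0.0000
  (A=1,B=0): P(A|B) = (5/8)/(7/8) = 5/7;  -(5/8)·log₂(5/7) = 0.3034
H(A|B) = 0.4518 + 0.0000 + 0.3034
  = 0.7552 bits
H(A) - H(A|B) = 0.9544 - 0.7552 = 0.1992 bits

Both sides equal 0.1992 bits, so I(A;B) = H(A) - H(A|B) ✓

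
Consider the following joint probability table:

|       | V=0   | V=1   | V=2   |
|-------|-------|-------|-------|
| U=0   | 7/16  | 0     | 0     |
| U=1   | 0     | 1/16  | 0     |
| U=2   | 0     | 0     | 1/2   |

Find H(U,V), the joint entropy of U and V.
H(U,V) = -Σ P(U,V) log₂ P(U,V), summed over the non-zero cells:
H(U,V) = -[(7/16)·log₂(7/16) + (1/16)·log₂(1/16) + (1/2)·log₂(1/2)]
  = 0.5218 + 0.2500 + 0.5000
  = 1.2718 bits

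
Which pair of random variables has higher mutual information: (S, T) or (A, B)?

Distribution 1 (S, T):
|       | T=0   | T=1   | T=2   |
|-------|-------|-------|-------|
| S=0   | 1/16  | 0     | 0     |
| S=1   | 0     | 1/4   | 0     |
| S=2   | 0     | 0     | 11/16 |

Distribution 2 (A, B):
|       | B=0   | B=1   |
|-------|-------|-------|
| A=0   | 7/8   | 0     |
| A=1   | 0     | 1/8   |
Distribution 1 (S, T):
Marginal P(S) (row sums):
  P(S=0) = 1/16 + 0 + 0 = 1/16
  P(S=1) = 0 + 1/4 + 0 = 1/4
  P(S=2) = 0 + 0 + 11/16 = 11/16
Marginal P(T) (column sums):
  P(T=0) = 1/16 + 0 + 0 = 1/16
  P(T=1) = 0 + 1/4 + 0 = 1/4
  P(T=2) = 0 + 0 + 11/16 = 11/16

H(S) = -[(1/16)·log₂(1/16) + (1/4)·log₂(1/4) + (11/16)·log₂(11/16)]
  = 0.2500 + 0.5000 + 0.3716
  = 1.1216 bits
H(T) = -[(1/16)·log₂(1/16) + (1/4)·log₂(1/4) + (11/16)·log₂(11/16)]
  = 0.2500 + 0.5000 + 0.3716
  = 1.1216 bits
H(S,T) = -[(1/16)·log₂(1/16) + (1/4)·log₂(1/4) + (11/16)·log₂(11/16)]
  = 0.2500 + 0.5000 + 0.3716
  = 1.1216 bits

I(S;T) = H(S) + H(T) - H(S,T)
  = 1.1216 + 1.1216 - 1.1216
  = 1.1216 bits

Distribution 2 (A, B):
Marginal P(A) (row sums):
  P(A=0) = 7/8 + 0 = 7/8
  P(A=1) = 0 + 1/8 = 1/8
Marginal P(B) (column sums):
  P(B=0) = 7/8 + 0 = 7/8
  P(B=1) = 0 + 1/8 = 1/8

H(A) = -[(7/8)·log₂(7/8) + (1/8)·log₂(1/8)]
  = 0.1686 + 0.3750
  = 0.5436 bits
H(B) = -[(7/8)·log₂(7/8) + (1/8)·log₂(1/8)]
  = 0.1686 + 0.3750
  = 0.5436 bits
H(A,B) = -[(7/8)·log₂(7/8) + (1/8)·log₂(1/8)]
  = 0.1686 + 0.3750
  = 0.5436 bits

I(A;B) = H(A) + H(B) - H(A,B)
  = 0.5436 + 0.5436 - 0.5436
  = 0.5436 bits

I(S;T) = 1.1216 bits > I(A;B) = 0.5436 bits, so (S, T) has the higher mutual information (stronger dependence).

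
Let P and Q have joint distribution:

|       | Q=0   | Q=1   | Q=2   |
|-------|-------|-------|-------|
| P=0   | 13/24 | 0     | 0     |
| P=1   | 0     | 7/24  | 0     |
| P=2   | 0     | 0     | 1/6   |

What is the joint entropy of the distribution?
H(P,Q) = -Σ P(P,Q) log₂ P(P,Q), summed over the non-zero cells:
H(P,Q) = -[(13/24)·log₂(13/24) + (7/24)·log₂(7/24) + (1/6)·log₂(1/6)]
  = 0.4791 + 0.5185 + 0.4308
  = 1.4284 bits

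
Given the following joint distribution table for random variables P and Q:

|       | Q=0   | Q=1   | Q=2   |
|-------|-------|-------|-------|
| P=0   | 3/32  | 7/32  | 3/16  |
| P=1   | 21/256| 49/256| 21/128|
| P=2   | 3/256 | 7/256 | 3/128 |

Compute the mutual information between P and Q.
Marginal P(P) (row sums):
  P(P=0) = 3/32 + 7/32 + 3/16 = 1/2
  P(P=1) = 21/256 + 49/256 + 21/128 = 7/16
  P(P=2) = 3/256 + 7/256 + 3/128 = 1/16
Marginal P(Q) (column sums):
  P(Q=0) = 3/32 + 21/256 + 3/256 = 3/16
  P(Q=1) = 7/32 + 49/256 + 7/256 = 7/16
  P(Q=2) = 3/16 + 21/128 + 3/128 = 3/8

H(P) = -[(1/2)·log₂(1/2) + (7/16)·log₂(7/16) + (1/16)·log₂(1/16)]
  = 0.5000 + 0.5218 + 0.2500
  = 1.2718 bits
H(Q) = -[(3/16)·log₂(3/16) + (7/16)·log₂(7/16) + (3/8)·log₂(3/8)]
  = 0.4528 + 0.5218 + 0.5306
  = 1.5052 bits
H(P,Q) = -[(3/32)·log₂(3/32) + (7/32)·log₂(7/32) + (3/16)·log₂(3/16) + (21/256)·log₂(21/256) + (49/256)·log₂(49/256) + (21/128)·log₂(21/128) + (3/256)·log₂(3/256) + (7/256)·log₂(7/256) + (3/128)·log₂(3/128)]
  = 0.3202 + 0.4796 + 0.4528 + 0.2959 + 0.4566 + 0.4278 + 0.0752 + 0.1420 + 0.1269
  = 2.7770 bits

I(P;Q) = H(P) + H(Q) - H(P,Q)
  = 1.2718 + 1.5052 - 2.7770
  = 0.0000 bits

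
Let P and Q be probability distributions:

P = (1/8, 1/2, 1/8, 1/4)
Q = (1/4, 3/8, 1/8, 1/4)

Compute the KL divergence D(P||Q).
D(P||Q) = Σ P(i) log₂(P(i)/Q(i))
  i=0: (1/8) × log₂((1/8)/(1/4)) = (1/8) × log₂(1/2) = -0.1250
  i=1: (1/2) × log₂((1/2)/(3/8)) = (1/2) × log₂(4/3) = 0.2075
  i=2: (1/8) × log₂((1/8)/(1/8)) = (1/8) × log₂(1) = 0.0000
  i=3: (1/4) × log₂((1/4)/(1/4)) = (1/4) × log₂(1) = 0.0000
D(P||Q) = -0.1250 + 0.2075 + 0.0000 + 0.0000
  = 0.0825 bits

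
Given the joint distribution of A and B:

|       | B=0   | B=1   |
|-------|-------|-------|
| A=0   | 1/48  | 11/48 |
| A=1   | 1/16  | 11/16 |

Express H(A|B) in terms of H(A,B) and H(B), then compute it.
H(A|B) = H(A,B) - H(B)

Marginal P(B) (column sums):
  P(B=0) = 1/48 + 1/16 = 1/12
  P(B=1) = 11/48 + 11/16 = 11/12

H(A,B) = -[(1/48)·log₂(1/48) + (11/48)·log₂(11/48) + (1/16)·log₂(1/16) + (11/16)·log₂(11/16)]
  = 0.1164 + 0.4871 + 0.2500 + 0.3716
  = 1.2251 bits
H(B) = -[(1/12)·log₂(1/12) + (11/12)·log₂(11/12)]
  = 0.2987 + 0.1151
  = 0.4138 bits

H(A|B) = 1.2251 - 0.4138 = 0.8113 bits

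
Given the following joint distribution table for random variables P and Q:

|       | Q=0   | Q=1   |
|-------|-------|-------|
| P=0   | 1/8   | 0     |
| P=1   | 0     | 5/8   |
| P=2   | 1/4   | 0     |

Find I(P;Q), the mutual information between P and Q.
Marginal P(P) (row sums):
  P(P=0) = 1/8 + 0 = 1/8
  P(P=1) = 0 + 5/8 = 5/8
  P(P=2) = 1/4 + 0 = 1/4
Marginal P(Q) (column sums):
  P(Q=0) = 1/8 + 0 + 1/4 = 3/8
  P(Q=1) = 0 + 5/8 + 0 = 5/8

H(P) = -[(1/8)·log₂(1/8) + (5/8)·log₂(5/8) + (1/4)·log₂(1/4)]
  = 0.3750 + 0.4238 + 0.5000
  = 1.2988 bits
H(Q) = -[(3/8)·log₂(3/8) + (5/8)·log₂(5/8)]
  = 0.5306 + 0.4238
  = 0.9544 bits
H(P,Q) = -[(1/8)·log₂(1/8) + (5/8)·log₂(5/8) + (1/4)·log₂(1/4)]
  = 0.3750 + 0.4238 + 0.5000
  = 1.2988 bits

I(P;Q) = H(P) + H(Q) - H(P,Q)
  = 1.2988 + 0.9544 - 1.2988
  = 0.9544 bits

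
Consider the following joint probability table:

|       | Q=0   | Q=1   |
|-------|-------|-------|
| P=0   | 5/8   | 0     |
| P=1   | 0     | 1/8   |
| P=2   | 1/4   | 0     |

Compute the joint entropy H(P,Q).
H(P,Q) = -Σ P(P,Q) log₂ P(P,Q), summed over the non-zero cells:
H(P,Q) = -[(5/8)·log₂(5/8) + (1/8)·log₂(1/8) + (1/4)·log₂(1/4)]
  = 0.4238 + 0.3750 + 0.5000
  = 1.2988 bits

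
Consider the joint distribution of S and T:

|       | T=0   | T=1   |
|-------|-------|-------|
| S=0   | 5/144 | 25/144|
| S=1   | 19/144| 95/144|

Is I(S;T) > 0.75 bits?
Marginal P(S) (row sums):
  P(S=0) = 5/144 + 25/144 = 5/24
  P(S=1) = 19/144 + 95/144 = 19/24
Marginal P(T) (column sums):
  P(T=0) = 5/144 + 19/144 = 1/6
  P(T=1) = 25/144 + 95/144 = 5/6

H(S) = -[(5/24)·log₂(5/24) + (19/24)·log₂(19/24)]
  = 0.4715 + 0.2668
  = 0.7383 bits
H(T) = -[(1/6)·log₂(1/6) + (5/6)·log₂(5/6)]
  = 0.4308 + 0.2192
  = 0.6500 bits
H(S,T) = -[(5/144)·log₂(5/144) + (25/144)·log₂(25/144) + (19/144)·log₂(19/144) + (95/144)·log₂(95/144)]
  = 0.1683 + 0.4386 + 0.3855 + 0.3959
  = 1.3883 bits

I(S;T) = H(S) + H(T) - H(S,T)
  = 0.7383 + 0.6500 - 1.3883
  = 0.0000 bits

No. I(S;T) = 0.0000 bits, which is ≤ 0.75 bits.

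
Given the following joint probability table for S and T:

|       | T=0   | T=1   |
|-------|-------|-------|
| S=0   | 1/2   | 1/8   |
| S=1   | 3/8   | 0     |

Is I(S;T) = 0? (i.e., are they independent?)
Marginal P(S) (row sums):
  P(S=0) = 1/2 + 1/8 = 5/8
  P(S=1) = 3/8 + 0 = 3/8
Marginal P(T) (column sums):
  P(T=0) = 1/2 + 3/8 = 7/8
  P(T=1) = 1/8 + 0 = 1/8

S and T are independent iff P(S=i,T=j) = P(S=i)·P(T=j) for every cell.
  P(S=0)·P(T=0) = 5/8 × 7/8 = 35/64, but P(S=0,T=0) = 1/2 ✗

No, S and T are not independent. Quantitatively, I(S;T) > 0:

H(S) = -[(5/8)·log₂(5/8) + (3/8)·log₂(3/8)]
  = 0.4238 + 0.5306
  = 0.9544 bits
H(T) = -[(7/8)·log₂(7/8) + (1/8)·log₂(1/8)]
  = 0.1686 + 0.3750
  = 0.5436 bits
H(S,T) = -[(1/2)·log₂(1/2) + (1/8)·log₂(1/8) + (3/8)·log₂(3/8)]
  = 0.5000 + 0.3750 + 0.5306
  = 1.4056 bits
I(S;T) = H(S) + H(T) - H(S,T) = 0.9544 + 0.5436 - 1.4056 = 0.0924 bits > 0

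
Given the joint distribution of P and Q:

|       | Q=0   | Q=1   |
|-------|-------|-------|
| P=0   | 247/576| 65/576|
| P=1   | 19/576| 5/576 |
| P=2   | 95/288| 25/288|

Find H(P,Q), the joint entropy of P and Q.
H(P,Q) = -Σ P(P,Q) log₂ P(P,Q), summed over the non-zero cells:
H(P,Q) = -[(247/576)·log₂(247/576) + (65/576)·log₂(65/576) + (19/576)·log₂(19/576) + (5/576)·log₂(5/576) + (95/288)·log₂(95/288) + (25/288)·log₂(25/288)]
  = 0.5238 + 0.3552 + 0.1624 + 0.0594 + 0.5278 + 0.3061
  = 1.9347 bits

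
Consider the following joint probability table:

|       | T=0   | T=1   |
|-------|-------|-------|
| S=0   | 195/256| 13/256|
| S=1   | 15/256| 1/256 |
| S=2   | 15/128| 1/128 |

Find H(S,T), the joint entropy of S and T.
H(S,T) = -Σ P(S,T) log₂ P(S,T), summed over the non-zero cells:
H(S,T) = -[(195/256)·log₂(195/256) + (13/256)·log₂(13/256) + (15/256)·log₂(15/256) + (1/256)·log₂(1/256) + (15/128)·log₂(15/128) + (1/128)·log₂(1/128)]
  = 0.2991 + 0.2183 + 0.2398 + 0.0313 + 0.3625 + 0.0547
  = 1.2057 bits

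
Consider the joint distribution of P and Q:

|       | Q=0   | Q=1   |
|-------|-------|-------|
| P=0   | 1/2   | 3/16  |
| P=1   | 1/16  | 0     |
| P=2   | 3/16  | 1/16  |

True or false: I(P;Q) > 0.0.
Marginal P(P) (row sums):
  P(P=0) = 1/2 + 3/16 = 11/16
  P(P=1) = 1/16 + 0 = 1/16
  P(P=2) = 3/16 + 1/16 = 1/4
Marginal P(Q) (column sums):
  P(Q=0) = 1/2 + 1/16 + 3/16 = 3/4
  P(Q=1) = 3/16 + 0 + 1/16 = 1/4

H(P) = -[(11/16)·log₂(11/16) + (1/16)·log₂(1/16) + (1/4)·log₂(1/4)]
  = 0.3716 + 0.2500 + 0.5000
  = 1.1216 bits
H(Q) = -[(3/4)·log₂(3/4) + (1/4)·log₂(1/4)]
  = 0.3113 + 0.5000
  = 0.8113 bits
H(P,Q) = -[(1/2)·log₂(1/2) + (3/16)·log₂(3/16) + (1/16)·log₂(1/16) + (3/16)·log₂(3/16) + (1/16)·log₂(1/16)]
  = 0.5000 + 0.4528 + 0.2500 + 0.4528 + 0.2500
  = 1.9056 bits

I(P;Q) = H(P) + H(Q) - H(P,Q)
  = 1.1216 + 0.8113 - 1.9056
  = 0.0273 bits

True. I(P;Q) = 0.0273 bits, which is > 0.0 bits.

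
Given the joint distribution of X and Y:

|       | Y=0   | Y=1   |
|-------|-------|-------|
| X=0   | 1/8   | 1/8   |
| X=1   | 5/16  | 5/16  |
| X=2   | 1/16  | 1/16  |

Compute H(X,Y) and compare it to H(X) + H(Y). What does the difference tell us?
Marginal P(X) (row sums):
  P(X=0) = 1/8 + 1/8 = 1/4
  P(X=1) = 5/16 + 5/16 = 5/8
  P(X=2) = 1/16 + 1/16 = 1/8
Marginal P(Y) (column sums):
  P(Y=0) = 1/8 + 5/16 + 1/16 = 1/2
  P(Y=1) = 1/8 + 5/16 + 1/16 = 1/2

H(X,Y) = -[(1/8)·log₂(1/8) + (1/8)·log₂(1/8) + (5/16)·log₂(5/16) + (5/16)·log₂(5/16) + (1/16)·log₂(1/16) + (1/16)·log₂(1/16)]
  = 0.3750 + 0.3750 + 0.5244 + 0.5244 + 0.2500 + 0.2500
  = 2.2988 bits
H(X) = -[(1/4)·log₂(1/4) + (5/8)·log₂(5/8) + (1/8)·log₂(1/8)]
  = 0.5000 + 0.4238 + 0.3750
  = 1.2988 bits
H(Y) = -[(1/2)·log₂(1/2) + (1/2)·log₂(1/2)]
  = 0.5000 + 0.5000
  = 1.0000 bits

H(X) + H(Y) = 1.2988 + 1.0000 = 2.2988 bits
Difference: H(X) + H(Y) - H(X,Y) = 2.2988 - 2.2988 = 0.0000 bits = I(X;Y)

The difference is the mutual information; it is 0 here, so X and Y are independent (the joint entropy equals the sum of the marginal entropies).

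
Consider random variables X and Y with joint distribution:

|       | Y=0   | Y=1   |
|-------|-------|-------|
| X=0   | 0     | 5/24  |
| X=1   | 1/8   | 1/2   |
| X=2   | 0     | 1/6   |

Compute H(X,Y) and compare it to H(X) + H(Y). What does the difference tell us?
Marginal P(X) (row sums):
  P(X=0) = 0 + 5/24 = 5/24
  P(X=1) = 1/8 + 1/2 = 5/8
  P(X=2) = 0 + 1/6 = 1/6
Marginal P(Y) (column sums):
  P(Y=0) = 0 + 1/8 + 0 = 1/8
  P(Y=1) = 5/24 + 1/2 + 1/6 = 7/8

H(X,Y) = -[(5/24)·log₂(5/24) + (1/8)·log₂(1/8) + (1/2)·log₂(1/2) + (1/6)·log₂(1/6)]
  = 0.4715 + 0.3750 + 0.5000 + 0.4308
  = 1.7773 bits
H(X) = -[(5/24)·log₂(5/24) + (5/8)·log₂(5/8) + (1/6)·log₂(1/6)]
  = 0.4715 + 0.4238 + 0.4308
  = 1.3261 bits
H(Y) = -[(1/8)·log₂(1/8) + (7/8)·log₂(7/8)]
  = 0.3750 + 0.1686
  = 0.5436 bits

H(X) + H(Y) = 1.3261 + 0.5436 = 1.8697 bits
Difference: H(X) + H(Y) - H(X,Y) = 1.8697 - 1.7773 = 0.0924 bits = I(X;Y)

The difference is the mutual information; it is positive here, so X and Y are dependent (knowing one reduces uncertainty about the other by 0.0924 bits).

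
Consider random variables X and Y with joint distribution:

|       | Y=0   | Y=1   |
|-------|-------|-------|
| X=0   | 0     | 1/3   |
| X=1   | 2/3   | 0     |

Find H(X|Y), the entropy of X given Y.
Marginal P(Y) (column sums):
  P(Y=0) = 0 + 2/3 = 2/3
  P(Y=1) = 1/3 + 0 = 1/3

H(X|Y) = -Σ P(X,Y)·log₂ P(X|Y), where P(X|Y) = P(X,Y) / P(Y)
  (cells with P(X,Y) = 0 contribute 0)
  (X=0,Y=1): P(X|Y) = (1/3)/(1/3) = 1;  -(1/3)·log₂(1) = 0.0000
  (X=1,Y=0): P(X|Y) = (2/3)/(2/3) = 1;  -(2/3)·log₂(1) = 0.0000
H(X|Y) = 0.0000 + 0.0000
  = 0.0000 bits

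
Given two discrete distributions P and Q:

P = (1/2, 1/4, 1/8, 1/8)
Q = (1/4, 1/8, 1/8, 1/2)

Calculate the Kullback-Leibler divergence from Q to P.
D(P||Q) = Σ P(i) log₂(P(i)/Q(i))
  i=0: (1/2) × log₂((1/2)/(1/4)) = (1/2) × log₂(2) = 0.5000
  i=1: (1/4) × log₂((1/4)/(1/8)) = (1/4) × log₂(2) = 0.2500
  i=2: (1/8) × log₂((1/8)/(1/8)) = (1/8) × log₂(1) = 0.0000
  i=3: (1/8) × log₂((1/8)/(1/2)) = (1/8) × log₂(1/4) = -0.2500
D(P||Q) = 0.5000 + 0.2500 + 0.0000 - 0.2500
  = 0.5000 bits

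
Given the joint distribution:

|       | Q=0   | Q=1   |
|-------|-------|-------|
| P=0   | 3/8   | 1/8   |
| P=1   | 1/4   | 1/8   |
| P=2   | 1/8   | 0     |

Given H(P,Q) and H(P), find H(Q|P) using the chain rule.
From the chain rule: H(P,Q) = H(P) + H(Q|P)
Therefore: H(Q|P) = H(P,Q) - H(P)

H(P,Q) = -[(3/8)·log₂(3/8) + (1/8)·log₂(1/8) + (1/4)·log₂(1/4) + (1/8)·log₂(1/8) + (1/8)·log₂(1/8)]
  = 0.5306 + 0.3750 + 0.5000 + 0.3750 + 0.3750
  = 2.1556 bits
Marginal P(P) (row sums):
  P(P=0) = 3/8 + 1/8 = 1/2
  P(P=1) = 1/4 + 1/8 = 3/8
  P(P=2) = 1/8 + 0 = 1/8
H(P) = -[(1/2)·log₂(1/2) + (3/8)·log₂(3/8) + (1/8)·log₂(1/8)]
  = 0.5000 + 0.5306 + 0.3750
  = 1.4056 bits

H(Q|P) = 2.1556 - 1.4056 = 0.7500 bits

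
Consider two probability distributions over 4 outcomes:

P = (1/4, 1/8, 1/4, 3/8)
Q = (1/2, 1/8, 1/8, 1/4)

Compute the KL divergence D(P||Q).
D(P||Q) = Σ P(i) log₂(P(i)/Q(i))
  i=0: (1/4) × log₂((1/4)/(1/2)) = (1/4) × log₂(1/2) = -0.2500
  i=1: (1/8) × log₂((1/8)/(1/8)) = (1/8) × log₂(1) = 0.0000
  i=2: (1/4) × log₂((1/4)/(1/8)) = (1/4) × log₂(2) = 0.2500
  i=3: (3/8) × log₂((3/8)/(1/4)) = (3/8) × log₂(3/2) = 0.2194
D(P||Q) = -0.2500 + 0.0000 + 0.2500 + 0.2194
  = 0.2194 bits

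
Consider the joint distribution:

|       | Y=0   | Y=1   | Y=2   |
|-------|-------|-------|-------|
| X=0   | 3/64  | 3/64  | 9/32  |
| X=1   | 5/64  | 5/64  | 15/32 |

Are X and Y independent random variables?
Marginal P(X) (row sums):
  P(X=0) = 3/64 + 3/64 + 9/32 = 3/8
  P(X=1) = 5/64 + 5/64 + 15/32 = 5/8
Marginal P(Y) (column sums):
  P(Y=0) = 3/64 + 5/64 = 1/8
  P(Y=1) = 3/64 + 5/64 = 1/8
  P(Y=2) = 9/32 + 15/32 = 3/4

X and Y are independent iff P(X=i,Y=j) = P(X=i)·P(Y=j) for every cell.
  P(X=0)·P(Y=0) = 3/8 × 1/8 = 3/64 = P(X=0,Y=0) ✓
  P(X=0)·P(Y=1) = 3/8 × 1/8 = 3/64 = P(X=0,Y=1) ✓
  P(X=0)·P(Y=2) = 3/8 × 3/4 = 9/32 = P(X=0,Y=2) ✓
  P(X=1)·P(Y=0) = 5/8 × 1/8 = 5/64 = P(X=1,Y=0) ✓
  P(X=1)·P(Y=1) = 5/8 × 1/8 = 5/64 = P(X=1,Y=1) ✓
  P(X=1)·P(Y=2) = 5/8 × 3/4 = 15/32 = P(X=1,Y=2) ✓

Yes, X and Y are independent: every cell factors, so I(X;Y) = 0 bits.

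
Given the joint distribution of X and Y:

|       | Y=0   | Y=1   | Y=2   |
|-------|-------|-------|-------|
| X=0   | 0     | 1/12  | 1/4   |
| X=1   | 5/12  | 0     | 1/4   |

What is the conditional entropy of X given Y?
Marginal P(Y) (column sums):
  P(Y=0) = 0 + 5/12 = 5/12
  P(Y=1) = 1/12 + 0 = 1/12
  P(Y=2) = 1/4 + 1/4 = 1/2

H(X|Y) = -Σ P(X,Y)·log₂ P(X|Y), where P(X|Y) = P(X,Y) / P(Y)
  (cells with P(X,Y) = 0 contribute 0)
  (X=0,Y=1): P(X|Y) = (1/12)/(1/12) = 1;  -(1/12)·log₂(1) = 0.0000
  (X=0,Y=2): P(X|Y) = (1/4)/(1/2) = 1/2;  -(1/4)·log₂(1/2) = 0.2500
  (X=1,Y=0): P(X|Y) = (5/12)/(5/12) = 1;  -(5/12)·log₂(1) = 0.0000
  (X=1,Y=2): P(X|Y) = (1/4)/(1/2) = 1/2;  -(1/4)·log₂(1/2) = 0.2500
H(X|Y) = 0.0000 + 0.2500 + 0.0000 + 0.2500
  = 0.5000 bits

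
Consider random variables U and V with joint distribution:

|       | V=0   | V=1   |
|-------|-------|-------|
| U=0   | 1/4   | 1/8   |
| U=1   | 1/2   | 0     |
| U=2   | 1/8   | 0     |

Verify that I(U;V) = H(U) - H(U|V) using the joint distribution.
Left side, from I(U;V) = H(U) + H(V) - H(U,V):
Marginal P(U) (row sums):
  P(U=0) = 1/4 + 1/8 = 3/8
  P(U=1) = 1/2 + 0 = 1/2
  P(U=2) = 1/8 + 0 = 1/8
Marginal P(V) (column sums):
  P(V=0) = 1/4 + 1/2 + 1/8 = 7/8
  P(V=1) = 1/8 + 0 + 0 = 1/8

H(U) = -[(3/8)·log₂(3/8) + (1/2)·log₂(1/2) + (1/8)·log₂(1/8)]
  = 0.5306 + 0.5000 + 0.3750
  = 1.4056 bits
H(V) = -[(7/8)·log₂(7/8) + (1/8)·log₂(1/8)]
  = 0.1686 + 0.3750
  = 0.5436 bits
H(U,V) = -[(1/4)·log₂(1/4) + (1/8)·log₂(1/8) + (1/2)·log₂(1/2) + (1/8)·log₂(1/8)]
  = 0.5000 + 0.3750 + 0.5000 + 0.3750
  = 1.7500 bits

I(U;V) = H(U) + H(V) - H(U,V)
  = 1.4056 + 0.5436 - 1.7500
  = 0.1992 bits

Right side, with H(U|V) computed directly from the conditional probabilities:
H(U|V) = -Σ P(U,V)·log₂ P(U|V), where P(U|V) = P(U,V) / P(V)
  (cells with P(U,V) = 0 contribute 0)
  (U=0,V=0): P(U|V) = (1/4)/(7/8) = 2/7;  -(1/4)·log₂(2/7) = 0.4518
  (U=0,V=1): P(U|V) = (1/8)/(1/8) = 1;  -(1/8)·log₂(1) = 0.0000
  (U=1,V=0): P(U|V) = (1/2)/(7/8) = 4/7;  -(1/2)·log₂(4/7) = 0.4037
  (U=2,V=0): P(U|V) = (1/8)/(7/8) = 1/7;  -(1/8)·log₂(1/7) = 0.3509
H(U|V) = 0.4518 + 0.0000 + 0.4037 + 0.3509
  = 1.2064 bits
H(U) - H(U|V) = 1.4056 - 1.2064 = 0.1992 bits

Both sides equal 0.1992 bits, so I(U;V) = H(U) - H(U|V) ✓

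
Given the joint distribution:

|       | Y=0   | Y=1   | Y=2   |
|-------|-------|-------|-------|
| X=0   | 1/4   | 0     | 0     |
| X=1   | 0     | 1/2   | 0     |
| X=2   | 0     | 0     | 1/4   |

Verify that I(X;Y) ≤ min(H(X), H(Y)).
Marginal P(X) (row sums):
  P(X=0) = 1/4 + 0 + 0 = 1/4
  P(X=1) = 0 + 1/2 + 0 = 1/2
  P(X=2) = 0 + 0 + 1/4 = 1/4
Marginal P(Y) (column sums):
  P(Y=0) = 1/4 + 0 + 0 = 1/4
  P(Y=1) = 0 + 1/2 + 0 = 1/2
  P(Y=2) = 0 + 0 + 1/4 = 1/4

H(X) = -[(1/4)·log₂(1/4) + (1/2)·log₂(1/2) + (1/4)·log₂(1/4)]
  = 0.5000 + 0.5000 + 0.5000
  = 1.5000 bits
H(Y) = -[(1/4)·log₂(1/4) + (1/2)·log₂(1/2) + (1/4)·log₂(1/4)]
  = 0.5000 + 0.5000 + 0.5000
  = 1.5000 bits
H(X,Y) = -[(1/4)·log₂(1/4) + (1/2)·log₂(1/2) + (1/4)·log₂(1/4)]
  = 0.5000 + 0.5000 + 0.5000
  = 1.5000 bits

I(X;Y) = H(X) + H(Y) - H(X,Y)
  = 1.5000 + 1.5000 - 1.5000
  = 1.5000 bits

min(H(X), H(Y)) = min(1.5000, 1.5000) = 1.5000 bits
Since 1.5000 ≤ 1.5000, the bound is satisfied ✓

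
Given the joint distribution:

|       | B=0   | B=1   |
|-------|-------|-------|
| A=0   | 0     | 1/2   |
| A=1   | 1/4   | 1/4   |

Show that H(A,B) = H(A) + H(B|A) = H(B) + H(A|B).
Marginal P(A) (row sums):
  P(A=0) = 0 + 1/2 = 1/2
  P(A=1) = 1/4 + 1/4 = 1/2
Marginal P(B) (column sums):
  P(B=0) = 0 + 1/4 = 1/4
  P(B=1) = 1/2 + 1/4 = 3/4

Decomposition 1: H(A) + H(B|A)
H(A) = -[(1/2)·log₂(1/2) + (1/2)·log₂(1/2)]
  = 0.5000 + 0.5000
  = 1.0000 bits
H(B|A) = -Σ P(A,B)·log₂ P(B|A), where P(B|A) = P(A,B) / P(A)
  (cells with P(A,B) = 0 contribute 0)
  (A=0,B=1): P(B|A) = (1/2)/(1/2) = 1;  -(1/2)·log₂(1) = 0.0000
  (A=1,B=0): P(B|A) = (1/4)/(1/2) = 1/2;  -(1/4)·log₂(1/2) = 0.2500
  (A=1,B=1): P(B|A) = (1/4)/(1/2) = 1/2;  -(1/4)·log₂(1/2) = 0.2500
H(B|A) = 0.0000 + 0.2500 + 0.2500
  = 0.5000 bits
H(A) + H(B|A) = 1.0000 + 0.5000 = 1.5000 bits

Decomposition 2: H(B) + H(A|B)
H(B) = -[(1/4)·log₂(1/4) + (3/4)·log₂(3/4)]
  = 0.5000 + 0.3113
  = 0.8113 bits
H(A|B) = -Σ P(A,B)·log₂ P(A|B), where P(A|B) = P(A,B) / P(B)
  (cells with P(A,B) = 0 contribute 0)
  (A=0,B=1): P(A|B) = (1/2)/(3/4) = 2/3;  -(1/2)·log₂(2/3) = 0.2925
  (A=1,B=0): P(A|B) = (1/4)/(1/4) = 1;  -(1/4)·log₂(1) = 0.0000
  (A=1,B=1): P(A|B) = (1/4)/(3/4) = 1/3;  -(1/4)·log₂(1/3) = 0.3962
H(A|B) = 0.2925 + 0.0000 + 0.3962
  = 0.6887 bits
H(B) + H(A|B) = 0.8113 + 0.6887 = 1.5000 bits

Direct computation of the joint entropy:
H(A,B) = -[(1/2)·log₂(1/2) + (1/4)·log₂(1/4) + (1/4)·log₂(1/4)]
  = 0.5000 + 0.5000 + 0.5000
  = 1.5000 bits

All three agree: H(A,B) = 1.5000 bits ✓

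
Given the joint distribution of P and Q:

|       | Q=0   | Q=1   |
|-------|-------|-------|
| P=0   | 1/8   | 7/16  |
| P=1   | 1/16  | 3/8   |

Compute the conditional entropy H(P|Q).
Marginal P(Q) (column sums):
  P(Q=0) = 1/8 + 1/16 = 3/16
  P(Q=1) = 7/16 + 3/8 = 13/16

H(P|Q) = -Σ P(P,Q)·log₂ P(P|Q), where P(P|Q) = P(P,Q) / P(Q)
  (P=0,Q=0): P(P|Q) = (1/8)/(3/16) = 2/3;  -(1/8)·log₂(2/3) = 0.0731
  (P=0,Q=1): P(P|Q) = (7/16)/(13/16) = 7/13;  -(7/16)·log₂(7/13) = 0.3907
  (P=1,Q=0): P(P|Q) = (1/16)/(3/16) = 1/3;  -(1/16)·log₂(1/3) = 0.0991
  (P=1,Q=1): P(P|Q) = (3/8)/(13/16) = 6/13;  -(3/8)·log₂(6/13) = 0.4183
H(P|Q) = 0.0731 + 0.3907 + 0.0991 + 0.4183
  = 0.9812 bits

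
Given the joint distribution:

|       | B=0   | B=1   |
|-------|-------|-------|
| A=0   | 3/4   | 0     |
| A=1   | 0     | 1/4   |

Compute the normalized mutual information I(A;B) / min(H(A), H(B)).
Marginal P(A) (row sums):
  P(A=0) = 3/4 + 0 = 3/4
  P(A=1) = 0 + 1/4 = 1/4
Marginal P(B) (column sums):
  P(B=0) = 3/4 + 0 = 3/4
  P(B=1) = 0 + 1/4 = 1/4

H(A) = -[(3/4)·log₂(3/4) + (1/4)·log₂(1/4)]
  = 0.3113 + 0.5000
  = 0.8113 bits
H(B) = -[(3/4)·log₂(3/4) + (1/4)·log₂(1/4)]
  = 0.3113 + 0.5000
  = 0.8113 bits
H(A,B) = -[(3/4)·log₂(3/4) + (1/4)·log₂(1/4)]
  = 0.3113 + 0.5000
  = 0.8113 bits

I(A;B) = H(A) + H(B) - H(A,B)
  = 0.8113 + 0.8113 - 0.8113
  = 0.8113 bits

min(H(A), H(B)) = min(0.8113, 0.8113) = 0.8113 bits
Normalized MI = 0.8113 / 0.8113 = 1.0000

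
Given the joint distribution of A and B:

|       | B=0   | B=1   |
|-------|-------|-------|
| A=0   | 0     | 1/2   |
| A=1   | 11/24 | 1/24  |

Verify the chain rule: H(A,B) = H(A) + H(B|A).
Left side:
H(A,B) = -[(1/2)·log₂(1/2) + (11/24)·log₂(11/24) + (1/24)·log₂(1/24)]
  = 0.5000 + 0.5159 + 0.1910
  = 1.2069 bits

Right side:
Marginal P(A) (row sums):
  P(A=0) = 0 + 1/2 = 1/2
  P(A=1) = 11/24 + 1/24 = 1/2
H(A) = -[(1/2)·log₂(1/2) + (1/2)·log₂(1/2)]
  = 0.5000 + 0.5000
  = 1.0000 bits
H(B|A) = -Σ P(A,B)·log₂ P(B|A), where P(B|A) = P(A,B) / P(A)
  (cells with P(A,B) = 0 contribute 0)
  (A=0,B=1): P(B|A) = (1/2)/(1/2) = 1;  -(1/2)·log₂(1) = 0.0000
  (A=1,B=0): P(B|A) = (11/24)/(1/2) = 11/12;  -(11/24)·log₂(11/12) = 0.0575
  (A=1,B=1): P(B|A) = (1/24)/(1/2) = 1/12;  -(1/24)·log₂(1/12) = 0.1494
H(B|A) = 0.0000 + 0.0575 + 0.1494
  = 0.2069 bits
H(A) + H(B|A) = 1.0000 + 0.2069 = 1.2069 bits

Both sides equal 1.2069 bits, so the chain rule holds ✓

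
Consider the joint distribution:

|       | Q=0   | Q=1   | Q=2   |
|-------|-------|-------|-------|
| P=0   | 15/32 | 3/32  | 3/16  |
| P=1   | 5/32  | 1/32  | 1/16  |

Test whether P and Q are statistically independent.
Marginal P(P) (row sums):
  P(P=0) = 15/32 + 3/32 + 3/16 = 3/4
  P(P=1) = 5/32 + 1/32 + 1/16 = 1/4
Marginal P(Q) (column sums):
  P(Q=0) = 15/32 + 5/32 = 5/8
  P(Q=1) = 3/32 + 1/32 = 1/8
  P(Q=2) = 3/16 + 1/16 = 1/4

P and Q are independent iff P(P=i,Q=j) = P(P=i)·P(Q=j) for every cell.
  P(P=0)·P(Q=0) = 3/4 × 5/8 = 15/32 = P(P=0,Q=0) ✓
  P(P=0)·P(Q=1) = 3/4 × 1/8 = 3/32 = P(P=0,Q=1) ✓
  P(P=0)·P(Q=2) = 3/4 × 1/4 = 3/16 = P(P=0,Q=2) ✓
  P(P=1)·P(Q=0) = 1/4 × 5/8 = 5/32 = P(P=1,Q=0) ✓
  P(P=1)·P(Q=1) = 1/4 × 1/8 = 1/32 = P(P=1,Q=1) ✓
  P(P=1)·P(Q=2) = 1/4 × 1/4 = 1/16 = P(P=1,Q=2) ✓

Yes, P and Q are independent: every cell factors, so I(P;Q) = 0 bits.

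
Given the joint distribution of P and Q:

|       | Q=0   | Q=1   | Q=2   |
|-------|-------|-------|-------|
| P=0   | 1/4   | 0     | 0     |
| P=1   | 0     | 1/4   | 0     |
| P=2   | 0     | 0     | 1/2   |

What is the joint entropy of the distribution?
H(P,Q) = -Σ P(P,Q) log₂ P(P,Q), summed over the non-zero cells:
H(P,Q) = -[(1/4)·log₂(1/4) + (1/4)·log₂(1/4) + (1/2)·log₂(1/2)]
  = 0.5000 + 0.5000 + 0.5000
  = 1.5000 bits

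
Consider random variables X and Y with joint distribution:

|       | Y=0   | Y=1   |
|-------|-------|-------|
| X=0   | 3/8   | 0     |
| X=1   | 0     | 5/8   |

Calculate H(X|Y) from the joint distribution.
Marginal P(Y) (column sums):
  P(Y=0) = 3/8 + 0 = 3/8
  P(Y=1) = 0 + 5/8 = 5/8

H(X|Y) = -Σ P(X,Y)·log₂ P(X|Y), where P(X|Y) = P(X,Y) / P(Y)
  (cells with P(X,Y) = 0 contribute 0)
  (X=0,Y=0): P(X|Y) = (3/8)/(3/8) = 1;  -(3/8)·log₂(1) = 0.0000
  (X=1,Y=1): P(X|Y) = (5/8)/(5/8) = 1;  -(5/8)·log₂(1) = 0.0000
H(X|Y) = 0.0000 + 0.0000
  = 0.0000 bits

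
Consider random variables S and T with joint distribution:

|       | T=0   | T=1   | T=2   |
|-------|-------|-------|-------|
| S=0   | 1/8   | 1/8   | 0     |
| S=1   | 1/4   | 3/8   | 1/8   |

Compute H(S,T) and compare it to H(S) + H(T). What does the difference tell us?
Marginal P(S) (row sums):
  P(S=0) = 1/8 + 1/8 + 0 = 1/4
  P(S=1) = 1/4 + 3/8 + 1/8 = 3/4
Marginal P(T) (column sums):
  P(T=0) = 1/8 + 1/4 = 3/8
  P(T=1) = 1/8 + 3/8 = 1/2
  P(T=2) = 0 + 1/8 = 1/8

H(S,T) = -[(1/8)·log₂(1/8) + (1/8)·log₂(1/8) + (1/4)·log₂(1/4) + (3/8)·log₂(3/8) + (1/8)·log₂(1/8)]
  = 0.3750 + 0.3750 + 0.5000 + 0.5306 + 0.3750
  = 2.1556 bits
H(S) = -[(1/4)·log₂(1/4) + (3/4)·log₂(3/4)]
  = 0.5000 + 0.3113
  = 0.8113 bits
H(T) = -[(3/8)·log₂(3/8) + (1/2)·log₂(1/2) + (1/8)·log₂(1/8)]
  = 0.5306 + 0.5000 + 0.3750
  = 1.4056 bits

H(S) + H(T) = 0.8113 + 1.4056 = 2.2169 bits
Difference: H(S) + H(T) - H(S,T) = 2.2169 - 2.1556 = 0.0613 bits = I(S;T)

The difference is the mutual information; it is positive here, so S and T are dependent (knowing one reduces uncertainty about the other by 0.0613 bits).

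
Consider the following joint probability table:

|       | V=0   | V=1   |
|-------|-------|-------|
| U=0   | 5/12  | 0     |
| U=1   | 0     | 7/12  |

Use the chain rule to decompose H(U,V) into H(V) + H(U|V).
By the chain rule: H(U,V) = H(V) + H(U|V)

Marginal P(V) (column sums):
  P(V=0) = 5/12 + 0 = 5/12
  P(V=1) = 0 + 7/12 = 7/12
H(V) = -[(5/12)·log₂(5/12) + (7/12)·log₂(7/12)]
  = 0.5263 + 0.4536
  = 0.9799 bits
H(U|V) = -Σ P(U,V)·log₂ P(U|V), where P(U|V) = P(U,V) / P(V)
  (cells with P(U,V) = 0 contribute 0)
  (U=0,V=0): P(U|V) = (5/12)/(5/12) = 1;  -(5/12)·log₂(1) = 0.0000
  (U=1,V=1): P(U|V) = (7/12)/(7/12) = 1;  -(7/12)·log₂(1) = 0.0000
H(U|V) = 0.0000 + 0.0000
  = 0.0000 bits

H(U,V) = H(V) + H(U|V) = 0.9799 + 0.0000 = 0.9799 bits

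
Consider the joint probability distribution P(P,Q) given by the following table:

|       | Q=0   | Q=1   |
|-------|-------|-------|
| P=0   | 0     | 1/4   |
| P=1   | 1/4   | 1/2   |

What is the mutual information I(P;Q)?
Marginal P(P) (row sums):
  P(P=0) = 0 + 1/4 = 1/4
  P(P=1) = 1/4 + 1/2 = 3/4
Marginal P(Q) (column sums):
  P(Q=0) = 0 + 1/4 = 1/4
  P(Q=1) = 1/4 + 1/2 = 3/4

H(P) = -[(1/4)·log₂(1/4) + (3/4)·log₂(3/4)]
  = 0.5000 + 0.3113
  = 0.8113 bits
H(Q) = -[(1/4)·log₂(1/4) + (3/4)·log₂(3/4)]
  = 0.5000 + 0.3113
  = 0.8113 bits
H(P,Q) = -[(1/4)·log₂(1/4) + (1/4)·log₂(1/4) + (1/2)·log₂(1/2)]
  = 0.5000 + 0.5000 + 0.5000
  = 1.5000 bits

I(P;Q) = H(P) + H(Q) - H(P,Q)
  = 0.8113 + 0.8113 - 1.5000
  = 0.1226 bits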